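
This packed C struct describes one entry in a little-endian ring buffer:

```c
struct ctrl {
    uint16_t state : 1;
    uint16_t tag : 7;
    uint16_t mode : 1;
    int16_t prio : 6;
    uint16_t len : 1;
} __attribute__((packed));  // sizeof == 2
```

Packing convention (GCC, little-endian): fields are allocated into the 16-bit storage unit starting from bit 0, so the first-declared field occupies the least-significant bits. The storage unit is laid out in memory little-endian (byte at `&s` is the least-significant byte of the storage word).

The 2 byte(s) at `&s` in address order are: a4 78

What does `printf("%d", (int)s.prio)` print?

-4

[0]=0xa4 [1]=0x78 (little-endian) → word 0x78a4
state [0+:1] = (word>>0) & 0x1 = 0
tag [1+:7] = (word>>1) & 0x7f = 82
mode [8+:1] = (word>>8) & 0x1 = 0
prio [9+:6] = (word>>9) & 0x3f = 60  ←
len [15+:1] = (word>>15) & 0x1 = 0
prio signed 6b, MSB=1: 60 - 64 = -4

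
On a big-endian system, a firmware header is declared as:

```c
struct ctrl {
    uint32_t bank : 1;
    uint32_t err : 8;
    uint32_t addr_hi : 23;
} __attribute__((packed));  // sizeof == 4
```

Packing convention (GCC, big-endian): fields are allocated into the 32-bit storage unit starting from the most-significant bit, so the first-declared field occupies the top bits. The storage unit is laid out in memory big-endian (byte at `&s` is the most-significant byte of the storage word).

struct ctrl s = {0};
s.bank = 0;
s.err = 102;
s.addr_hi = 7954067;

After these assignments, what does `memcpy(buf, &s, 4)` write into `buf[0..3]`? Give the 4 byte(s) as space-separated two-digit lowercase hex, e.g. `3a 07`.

33 79 5e 93

[31+:1] bank=0 & 0x1 = 0x0; word=0x00000000
[23+:8] err=102 & 0xff = 0x66; word=0x33000000
[0+:23] addr_hi=7954067 & 0x7fffff = 0x795e93; word=0x33795e93
word = 0x33795e93 → big-endian bytes:
  [0]=0x33  [1]=0x79  [2]=0x5e  [3]=0x93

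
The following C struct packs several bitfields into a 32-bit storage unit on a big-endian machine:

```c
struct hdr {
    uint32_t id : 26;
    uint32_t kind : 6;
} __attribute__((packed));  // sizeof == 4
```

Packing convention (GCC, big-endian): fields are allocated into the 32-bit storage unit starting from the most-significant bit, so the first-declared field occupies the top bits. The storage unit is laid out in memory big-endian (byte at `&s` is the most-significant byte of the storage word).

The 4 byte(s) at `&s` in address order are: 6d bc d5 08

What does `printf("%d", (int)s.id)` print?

[0]=0x6d [1]=0xbc [2]=0xd5 [3]=0x08 (big-endian) → word 0x6dbcd508
id [6+:26] = (word>>6) & 0x3ffffff = 28767060  ←
kind [0+:6] = (word>>0) & 0x3f = 8

28767060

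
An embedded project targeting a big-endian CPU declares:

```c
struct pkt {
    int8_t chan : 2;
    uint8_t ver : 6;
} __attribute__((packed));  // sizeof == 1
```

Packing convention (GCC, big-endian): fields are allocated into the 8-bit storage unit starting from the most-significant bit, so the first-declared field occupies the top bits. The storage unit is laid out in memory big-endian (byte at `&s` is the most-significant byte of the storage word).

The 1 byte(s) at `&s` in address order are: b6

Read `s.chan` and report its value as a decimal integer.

[0]=0xb6 (big-endian) → word 0xb6
chan [6+:2] = (word>>6) & 0x3 = 2  ←
ver [0+:6] = (word>>0) & 0x3f = 54
chan signed 2b, MSB=1: 2 - 4 = -2

-2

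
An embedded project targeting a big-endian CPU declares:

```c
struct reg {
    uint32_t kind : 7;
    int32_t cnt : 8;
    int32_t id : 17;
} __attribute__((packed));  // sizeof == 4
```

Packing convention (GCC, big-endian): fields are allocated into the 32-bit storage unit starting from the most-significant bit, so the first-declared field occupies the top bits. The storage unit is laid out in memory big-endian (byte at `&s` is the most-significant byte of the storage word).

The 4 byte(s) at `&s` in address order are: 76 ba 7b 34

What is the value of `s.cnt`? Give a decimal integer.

93

[0]=0x76 [1]=0xba [2]=0x7b [3]=0x34 (big-endian) → word 0x76ba7b34
kind [25+:7] = (word>>25) & 0x7f = 59
cnt [17+:8] = (word>>17) & 0xff = 93  ←
id [0+:17] = (word>>0) & 0x1ffff = 31540
cnt signed 8b, MSB=0: value = 93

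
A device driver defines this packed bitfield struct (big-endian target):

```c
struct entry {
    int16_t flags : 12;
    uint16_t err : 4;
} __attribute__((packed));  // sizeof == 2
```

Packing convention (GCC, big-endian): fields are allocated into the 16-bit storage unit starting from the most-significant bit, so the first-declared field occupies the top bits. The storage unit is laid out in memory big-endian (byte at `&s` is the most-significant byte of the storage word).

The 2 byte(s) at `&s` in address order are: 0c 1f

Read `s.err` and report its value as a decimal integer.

[0]=0x0c [1]=0x1f (big-endian) → word 0x0c1f
flags:12 @ bit 4 → (0x0c1f>>4)&0xfff = 0xc1
err:4 @ bit 0 → (0x0c1f>>0)&0xf = 0xf  ←

15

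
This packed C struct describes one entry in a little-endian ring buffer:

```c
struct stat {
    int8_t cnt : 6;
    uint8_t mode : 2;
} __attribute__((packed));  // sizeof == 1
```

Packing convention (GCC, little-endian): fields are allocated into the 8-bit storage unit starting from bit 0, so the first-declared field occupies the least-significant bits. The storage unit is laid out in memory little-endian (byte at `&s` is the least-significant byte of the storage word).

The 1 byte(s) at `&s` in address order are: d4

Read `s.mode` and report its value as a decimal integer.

3

[0]=0xd4 (little-endian) → word 0xd4
cnt:6 @ bit 0 → (0xd4>>0)&0x3f = 0x14
mode:2 @ bit 6 → (0xd4>>6)&0x3 = 0x3  ←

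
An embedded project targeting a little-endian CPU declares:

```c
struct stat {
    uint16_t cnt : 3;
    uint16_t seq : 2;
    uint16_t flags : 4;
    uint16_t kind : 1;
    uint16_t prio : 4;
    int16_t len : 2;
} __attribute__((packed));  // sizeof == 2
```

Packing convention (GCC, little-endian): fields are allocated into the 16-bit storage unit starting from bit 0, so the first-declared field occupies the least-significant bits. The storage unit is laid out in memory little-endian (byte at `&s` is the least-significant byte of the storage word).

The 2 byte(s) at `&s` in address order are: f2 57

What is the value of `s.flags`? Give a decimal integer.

15

[0]=0xf2 [1]=0x57 (little-endian) → word 0x57f2
cnt:3 @ bit 0 → (0x57f2>>0)&0x7 = 0x2
seq:2 @ bit 3 → (0x57f2>>3)&0x3 = 0x2
flags:4 @ bit 5 → (0x57f2>>5)&0xf = 0xf  ←
kind:1 @ bit 9 → (0x57f2>>9)&0x1 = 0x1
prio:4 @ bit 10 → (0x57f2>>10)&0xf = 0x5
len:2 @ bit 14 → (0x57f2>>14)&0x3 = 0x1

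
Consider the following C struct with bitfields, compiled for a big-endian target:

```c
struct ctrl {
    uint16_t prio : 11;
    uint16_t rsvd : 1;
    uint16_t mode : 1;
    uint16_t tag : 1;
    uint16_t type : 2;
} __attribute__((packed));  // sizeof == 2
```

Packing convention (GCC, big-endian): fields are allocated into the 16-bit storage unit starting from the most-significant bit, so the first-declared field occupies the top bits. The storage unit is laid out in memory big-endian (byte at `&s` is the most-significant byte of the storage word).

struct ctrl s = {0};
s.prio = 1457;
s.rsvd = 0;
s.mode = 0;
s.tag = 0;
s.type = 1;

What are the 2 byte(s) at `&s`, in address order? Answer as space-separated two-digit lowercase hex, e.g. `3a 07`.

[5+:11] prio=1457 & 0x7ff = 0x5b1; word=0xb620
[4+:1] rsvd=0 & 0x1 = 0x0; word=0xb620
[3+:1] mode=0 & 0x1 = 0x0; word=0xb620
[2+:1] tag=0 & 0x1 = 0x0; word=0xb620
[0+:2] type=1 & 0x3 = 0x1; word=0xb621
word = 0xb621 → big-endian bytes:
  [0]=0xb6  [1]=0x21

b6 21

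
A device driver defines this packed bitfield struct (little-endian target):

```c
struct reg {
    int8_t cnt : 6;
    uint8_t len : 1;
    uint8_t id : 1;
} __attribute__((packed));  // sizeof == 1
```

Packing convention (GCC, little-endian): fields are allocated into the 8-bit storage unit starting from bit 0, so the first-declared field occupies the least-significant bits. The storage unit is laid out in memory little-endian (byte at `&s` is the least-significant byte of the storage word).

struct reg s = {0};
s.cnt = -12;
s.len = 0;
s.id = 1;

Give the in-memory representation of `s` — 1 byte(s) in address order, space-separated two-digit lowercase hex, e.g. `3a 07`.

b4

cnt (6b) val=-12 bits=0x34 at bit 0: 0x34
len (1b) val=0 bits=0x0 at bit 6: 0x34
id (1b) val=1 bits=0x1 at bit 7: 0xb4
word = 0xb4 → little-endian bytes:
  [0]=0xb4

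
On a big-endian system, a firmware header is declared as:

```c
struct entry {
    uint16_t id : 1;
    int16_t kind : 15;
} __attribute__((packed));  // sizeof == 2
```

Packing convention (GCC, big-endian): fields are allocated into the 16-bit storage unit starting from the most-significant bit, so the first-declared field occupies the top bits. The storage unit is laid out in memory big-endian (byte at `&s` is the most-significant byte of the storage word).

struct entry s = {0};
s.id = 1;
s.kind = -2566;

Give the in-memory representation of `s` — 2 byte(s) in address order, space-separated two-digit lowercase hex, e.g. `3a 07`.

f5 fa

id:1 = 1 → 0x1 << 15 → word 0x8000
kind:15 = -2566 → 0x75fa << 0 → word 0xf5fa
word = 0xf5fa → big-endian bytes:
  [0]=0xf5  [1]=0xfa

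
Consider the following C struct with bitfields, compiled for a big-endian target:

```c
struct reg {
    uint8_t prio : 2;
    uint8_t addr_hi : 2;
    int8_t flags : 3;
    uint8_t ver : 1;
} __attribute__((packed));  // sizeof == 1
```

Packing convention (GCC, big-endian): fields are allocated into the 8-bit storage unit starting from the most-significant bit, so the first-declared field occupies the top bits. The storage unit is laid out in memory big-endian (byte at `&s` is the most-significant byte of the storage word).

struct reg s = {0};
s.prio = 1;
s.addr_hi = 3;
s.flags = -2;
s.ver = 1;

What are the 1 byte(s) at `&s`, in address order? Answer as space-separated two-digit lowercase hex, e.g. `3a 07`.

prio (2b) val=1 bits=0x1 at bit 6: 0x40
addr_hi (2b) val=3 bits=0x3 at bit 4: 0x70
flags (3b) val=-2 bits=0x6 at bit 1: 0x7c
ver (1b) val=1 bits=0x1 at bit 0: 0x7d
word = 0x7d → big-endian bytes:
  [0]=0x7d

7d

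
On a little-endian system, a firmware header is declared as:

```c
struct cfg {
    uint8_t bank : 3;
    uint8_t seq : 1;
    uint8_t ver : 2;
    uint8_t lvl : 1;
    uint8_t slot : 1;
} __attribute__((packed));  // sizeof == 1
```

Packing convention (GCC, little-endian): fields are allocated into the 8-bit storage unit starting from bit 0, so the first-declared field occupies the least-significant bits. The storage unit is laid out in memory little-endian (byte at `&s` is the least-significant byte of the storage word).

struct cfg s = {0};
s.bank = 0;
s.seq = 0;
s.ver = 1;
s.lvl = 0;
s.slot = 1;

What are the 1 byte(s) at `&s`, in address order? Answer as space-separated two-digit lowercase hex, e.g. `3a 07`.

90

bank (3b) val=0 bits=0x0 at bit 0: 0x00
seq (1b) val=0 bits=0x0 at bit 3: 0x00
ver (2b) val=1 bits=0x1 at bit 4: 0x10
lvl (1b) val=0 bits=0x0 at bit 6: 0x10
slot (1b) val=1 bits=0x1 at bit 7: 0x90
word = 0x90 → little-endian bytes:
  [0]=0x90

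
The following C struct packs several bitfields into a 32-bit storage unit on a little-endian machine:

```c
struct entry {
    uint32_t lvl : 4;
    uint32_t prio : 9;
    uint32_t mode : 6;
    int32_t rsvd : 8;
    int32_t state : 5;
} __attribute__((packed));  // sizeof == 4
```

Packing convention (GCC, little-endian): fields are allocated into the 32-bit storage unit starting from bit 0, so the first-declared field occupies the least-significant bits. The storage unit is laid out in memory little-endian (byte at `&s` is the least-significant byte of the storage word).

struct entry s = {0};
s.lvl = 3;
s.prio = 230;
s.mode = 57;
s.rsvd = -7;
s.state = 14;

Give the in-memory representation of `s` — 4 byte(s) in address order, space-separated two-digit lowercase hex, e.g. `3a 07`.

63 2e cf 77

lvl:4 = 3 → 0x3 << 0 → word 0x00000003
prio:9 = 230 → 0xe6 << 4 → word 0x00000e63
mode:6 = 57 → 0x39 << 13 → word 0x00072e63
rsvd:8 = -7 → 0xf9 << 19 → word 0x07cf2e63
state:5 = 14 → 0xe << 27 → word 0x77cf2e63
word = 0x77cf2e63 → little-endian bytes:
  [0]=0x63  [1]=0x2e  [2]=0xcf  [3]=0x77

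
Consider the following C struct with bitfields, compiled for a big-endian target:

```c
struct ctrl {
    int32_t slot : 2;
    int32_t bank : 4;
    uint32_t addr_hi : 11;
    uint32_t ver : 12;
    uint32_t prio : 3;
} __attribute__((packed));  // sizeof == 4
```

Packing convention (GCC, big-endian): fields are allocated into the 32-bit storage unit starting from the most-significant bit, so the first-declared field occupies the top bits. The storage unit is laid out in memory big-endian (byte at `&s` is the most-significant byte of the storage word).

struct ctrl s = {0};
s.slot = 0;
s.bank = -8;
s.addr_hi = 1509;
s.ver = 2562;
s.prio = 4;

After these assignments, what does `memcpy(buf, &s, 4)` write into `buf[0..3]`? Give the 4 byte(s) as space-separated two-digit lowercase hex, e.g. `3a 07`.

[30+:2] slot=0 & 0x3 = 0x0; word=0x00000000
[26+:4] bank=-8 & 0xf = 0x8; word=0x20000000
[15+:11] addr_hi=1509 & 0x7ff = 0x5e5; word=0x22f28000
[3+:12] ver=2562 & 0xfff = 0xa02; word=0x22f2d010
[0+:3] prio=4 & 0x7 = 0x4; word=0x22f2d014
word = 0x22f2d014 → big-endian bytes:
  [0]=0x22  [1]=0xf2  [2]=0xd0  [3]=0x14

22 f2 d0 14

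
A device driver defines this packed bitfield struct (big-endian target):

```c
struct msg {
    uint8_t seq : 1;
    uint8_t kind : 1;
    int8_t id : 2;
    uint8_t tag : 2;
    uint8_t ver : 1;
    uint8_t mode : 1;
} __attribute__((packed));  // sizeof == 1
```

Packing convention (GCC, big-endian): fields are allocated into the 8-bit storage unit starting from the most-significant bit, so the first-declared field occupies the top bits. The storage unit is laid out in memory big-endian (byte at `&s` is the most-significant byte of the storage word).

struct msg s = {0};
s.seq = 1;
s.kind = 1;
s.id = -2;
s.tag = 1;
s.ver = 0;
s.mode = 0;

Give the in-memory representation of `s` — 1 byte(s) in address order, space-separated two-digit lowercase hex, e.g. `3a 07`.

seq:1 = 1 → 0x1 << 7 → word 0x80
kind:1 = 1 → 0x1 << 6 → word 0xc0
id:2 = -2 → 0x2 << 4 → word 0xe0
tag:2 = 1 → 0x1 << 2 → word 0xe4
ver:1 = 0 → 0x0 << 1 → word 0xe4
mode:1 = 0 → 0x0 << 0 → word 0xe4
word = 0xe4 → big-endian bytes:
  [0]=0xe4

e4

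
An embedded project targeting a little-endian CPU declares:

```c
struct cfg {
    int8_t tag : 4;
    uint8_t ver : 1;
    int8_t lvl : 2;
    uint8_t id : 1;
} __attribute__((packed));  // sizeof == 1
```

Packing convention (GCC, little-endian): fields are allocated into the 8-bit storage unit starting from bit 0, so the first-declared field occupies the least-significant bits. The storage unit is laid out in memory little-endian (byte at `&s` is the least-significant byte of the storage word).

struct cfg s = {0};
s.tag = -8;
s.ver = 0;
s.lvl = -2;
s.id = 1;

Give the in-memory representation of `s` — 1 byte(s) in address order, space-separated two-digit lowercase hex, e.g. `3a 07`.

c8

tag (4b) val=-8 bits=0x8 at bit 0: 0x08
ver (1b) val=0 bits=0x0 at bit 4: 0x08
lvl (2b) val=-2 bits=0x2 at bit 5: 0x48
id (1b) val=1 bits=0x1 at bit 7: 0xc8
word = 0xc8 → little-endian bytes:
  [0]=0xc8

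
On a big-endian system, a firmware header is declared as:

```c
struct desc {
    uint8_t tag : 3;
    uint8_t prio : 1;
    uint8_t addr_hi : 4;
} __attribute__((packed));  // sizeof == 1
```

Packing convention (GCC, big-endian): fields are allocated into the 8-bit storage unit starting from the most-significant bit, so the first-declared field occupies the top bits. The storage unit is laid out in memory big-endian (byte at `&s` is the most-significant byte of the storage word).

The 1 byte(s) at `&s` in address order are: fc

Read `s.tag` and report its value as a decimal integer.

[0]=0xfc (big-endian) → word 0xfc
tag [5+:3] = (word>>5) & 0x7 = 7  ←
prio [4+:1] = (word>>4) & 0x1 = 1
addr_hi [0+:4] = (word>>0) & 0xf = 12

7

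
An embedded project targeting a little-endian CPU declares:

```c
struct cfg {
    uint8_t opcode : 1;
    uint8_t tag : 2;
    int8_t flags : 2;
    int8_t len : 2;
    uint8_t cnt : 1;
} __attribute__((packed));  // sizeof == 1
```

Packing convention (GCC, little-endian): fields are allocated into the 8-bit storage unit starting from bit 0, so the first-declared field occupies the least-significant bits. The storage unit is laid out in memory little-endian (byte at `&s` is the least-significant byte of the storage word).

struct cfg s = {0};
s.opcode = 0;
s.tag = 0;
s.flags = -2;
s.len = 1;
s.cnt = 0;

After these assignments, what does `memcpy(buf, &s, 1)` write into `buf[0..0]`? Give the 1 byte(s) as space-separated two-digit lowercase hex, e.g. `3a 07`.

[0+:1] opcode=0 & 0x1 = 0x0; word=0x00
[1+:2] tag=0 & 0x3 = 0x0; word=0x00
[3+:2] flags=-2 & 0x3 = 0x2; word=0x10
[5+:2] len=1 & 0x3 = 0x1; word=0x30
[7+:1] cnt=0 & 0x1 = 0x0; word=0x30
word = 0x30 → little-endian bytes:
  [0]=0x30

30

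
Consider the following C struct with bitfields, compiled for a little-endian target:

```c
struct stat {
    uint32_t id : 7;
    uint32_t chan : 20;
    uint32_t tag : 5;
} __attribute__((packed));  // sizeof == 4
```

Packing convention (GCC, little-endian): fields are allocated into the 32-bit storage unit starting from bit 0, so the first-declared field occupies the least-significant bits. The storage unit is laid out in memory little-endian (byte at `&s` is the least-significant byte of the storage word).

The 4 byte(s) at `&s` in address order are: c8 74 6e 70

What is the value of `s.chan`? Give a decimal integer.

56553

[0]=0xc8 [1]=0x74 [2]=0x6e [3]=0x70 (little-endian) → word 0x706e74c8
id [0+:7] = (word>>0) & 0x7f = 72
chan [7+:20] = (word>>7) & 0xfffff = 56553  ←
tag [27+:5] = (word>>27) & 0x1f = 14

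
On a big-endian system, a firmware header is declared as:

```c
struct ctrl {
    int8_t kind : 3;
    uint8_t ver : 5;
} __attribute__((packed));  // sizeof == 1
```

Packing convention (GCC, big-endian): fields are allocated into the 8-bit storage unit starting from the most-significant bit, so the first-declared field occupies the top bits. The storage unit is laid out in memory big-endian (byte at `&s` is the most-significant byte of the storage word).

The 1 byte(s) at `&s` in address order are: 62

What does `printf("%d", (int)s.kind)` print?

[0]=0x62 (big-endian) → word 0x62
kind:3 @ bit 5 → (0x62>>5)&0x7 = 0x3  ←
ver:5 @ bit 0 → (0x62>>0)&0x1f = 0x2
kind signed 3b, MSB=0: value = 3

3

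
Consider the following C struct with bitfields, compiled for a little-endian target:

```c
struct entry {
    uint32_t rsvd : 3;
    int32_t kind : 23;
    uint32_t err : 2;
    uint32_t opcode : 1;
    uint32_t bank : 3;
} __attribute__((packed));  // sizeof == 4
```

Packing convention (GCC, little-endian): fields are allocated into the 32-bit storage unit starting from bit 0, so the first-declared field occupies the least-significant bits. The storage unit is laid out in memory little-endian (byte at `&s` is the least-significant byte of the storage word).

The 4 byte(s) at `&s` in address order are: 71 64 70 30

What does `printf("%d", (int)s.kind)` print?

920718

[0]=0x71 [1]=0x64 [2]=0x70 [3]=0x30 (little-endian) → word 0x30706471
rsvd [0+:3] = (word>>0) & 0x7 = 1
kind [3+:23] = (word>>3) & 0x7fffff = 920718  ←
err [26+:2] = (word>>26) & 0x3 = 0
opcode [28+:1] = (word>>28) & 0x1 = 1
bank [29+:3] = (word>>29) & 0x7 = 1
kind signed 23b, MSB=0: value = 920718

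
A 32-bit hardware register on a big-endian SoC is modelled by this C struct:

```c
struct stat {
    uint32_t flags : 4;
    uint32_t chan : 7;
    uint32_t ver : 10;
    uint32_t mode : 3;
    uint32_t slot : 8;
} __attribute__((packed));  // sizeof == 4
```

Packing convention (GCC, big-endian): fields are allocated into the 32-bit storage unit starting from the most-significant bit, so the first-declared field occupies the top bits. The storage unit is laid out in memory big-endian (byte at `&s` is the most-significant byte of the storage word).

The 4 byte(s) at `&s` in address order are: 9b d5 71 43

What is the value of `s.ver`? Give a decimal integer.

[0]=0x9b [1]=0xd5 [2]=0x71 [3]=0x43 (big-endian) → word 0x9bd57143
flags:4 @ bit 28 → (0x9bd57143>>28)&0xf = 0x9
chan:7 @ bit 21 → (0x9bd57143>>21)&0x7f = 0x5e
ver:10 @ bit 11 → (0x9bd57143>>11)&0x3ff = 0x2ae  ←
mode:3 @ bit 8 → (0x9bd57143>>8)&0x7 = 0x1
slot:8 @ bit 0 → (0x9bd57143>>0)&0xff = 0x43

686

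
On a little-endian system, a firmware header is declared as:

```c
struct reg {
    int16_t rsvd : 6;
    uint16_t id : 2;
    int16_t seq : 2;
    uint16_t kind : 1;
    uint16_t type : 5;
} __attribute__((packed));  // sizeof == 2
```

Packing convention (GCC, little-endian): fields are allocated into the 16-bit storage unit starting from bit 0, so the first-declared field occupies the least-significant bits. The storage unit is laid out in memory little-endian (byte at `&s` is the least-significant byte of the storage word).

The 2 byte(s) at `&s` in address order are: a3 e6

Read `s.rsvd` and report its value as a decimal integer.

-29

[0]=0xa3 [1]=0xe6 (little-endian) → word 0xe6a3
rsvd [0+:6] = (word>>0) & 0x3f = 35  ←
id [6+:2] = (word>>6) & 0x3 = 2
seq [8+:2] = (word>>8) & 0x3 = 2
kind [10+:1] = (word>>10) & 0x1 = 1
type [11+:5] = (word>>11) & 0x1f = 28
rsvd signed 6b, MSB=1: 35 - 64 = -29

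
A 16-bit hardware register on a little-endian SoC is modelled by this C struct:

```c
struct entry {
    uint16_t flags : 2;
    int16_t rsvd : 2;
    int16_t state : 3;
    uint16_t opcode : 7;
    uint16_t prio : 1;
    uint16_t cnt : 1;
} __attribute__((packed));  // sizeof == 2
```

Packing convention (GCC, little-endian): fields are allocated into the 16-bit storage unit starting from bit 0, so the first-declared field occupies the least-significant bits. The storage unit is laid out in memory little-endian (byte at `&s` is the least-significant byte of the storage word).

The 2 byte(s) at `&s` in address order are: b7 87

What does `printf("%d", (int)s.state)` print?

3

[0]=0xb7 [1]=0x87 (little-endian) → word 0x87b7
flags:2 @ bit 0 → (0x87b7>>0)&0x3 = 0x3
rsvd:2 @ bit 2 → (0x87b7>>2)&0x3 = 0x1
state:3 @ bit 4 → (0x87b7>>4)&0x7 = 0x3  ←
opcode:7 @ bit 7 → (0x87b7>>7)&0x7f = 0xf
prio:1 @ bit 14 → (0x87b7>>14)&0x1 = 0x0
cnt:1 @ bit 15 → (0x87b7>>15)&0x1 = 0x1
state signed 3b, MSB=0: value = 3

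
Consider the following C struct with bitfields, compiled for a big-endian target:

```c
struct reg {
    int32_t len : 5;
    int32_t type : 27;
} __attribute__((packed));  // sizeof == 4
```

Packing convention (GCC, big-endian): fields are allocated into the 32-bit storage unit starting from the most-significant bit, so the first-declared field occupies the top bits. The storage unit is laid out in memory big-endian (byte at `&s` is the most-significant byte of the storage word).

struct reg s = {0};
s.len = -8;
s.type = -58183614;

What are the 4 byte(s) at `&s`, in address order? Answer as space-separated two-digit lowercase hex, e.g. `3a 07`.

[27+:5] len=-8 & 0x1f = 0x18; word=0xc0000000
[0+:27] type=-58183614 & 0x7ffffff = 0x4883042; word=0xc4883042
word = 0xc4883042 → big-endian bytes:
  [0]=0xc4  [1]=0x88  [2]=0x30  [3]=0x42

c4 88 30 42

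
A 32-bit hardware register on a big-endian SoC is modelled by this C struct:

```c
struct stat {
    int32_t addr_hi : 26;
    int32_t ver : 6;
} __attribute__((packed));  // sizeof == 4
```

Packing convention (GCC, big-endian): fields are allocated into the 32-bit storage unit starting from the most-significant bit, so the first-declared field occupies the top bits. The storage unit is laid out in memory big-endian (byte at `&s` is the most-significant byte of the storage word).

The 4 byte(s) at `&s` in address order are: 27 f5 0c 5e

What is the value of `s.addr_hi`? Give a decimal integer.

10474545

[0]=0x27 [1]=0xf5 [2]=0x0c [3]=0x5e (big-endian) → word 0x27f50c5e
addr_hi:26 @ bit 6 → (0x27f50c5e>>6)&0x3ffffff = 0x9fd431  ←
ver:6 @ bit 0 → (0x27f50c5e>>0)&0x3f = 0x1e
addr_hi signed 26b, MSB=0: value = 10474545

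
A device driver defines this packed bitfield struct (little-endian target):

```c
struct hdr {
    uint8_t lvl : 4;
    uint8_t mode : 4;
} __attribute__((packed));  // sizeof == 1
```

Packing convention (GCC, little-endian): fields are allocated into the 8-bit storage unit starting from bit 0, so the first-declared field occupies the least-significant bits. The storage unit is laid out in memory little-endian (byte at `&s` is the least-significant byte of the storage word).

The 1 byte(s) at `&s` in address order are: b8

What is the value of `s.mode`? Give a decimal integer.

[0]=0xb8 (little-endian) → word 0xb8
lvl:4 @ bit 0 → (0xb8>>0)&0xf = 0x8
mode:4 @ bit 4 → (0xb8>>4)&0xf = 0xb  ←

11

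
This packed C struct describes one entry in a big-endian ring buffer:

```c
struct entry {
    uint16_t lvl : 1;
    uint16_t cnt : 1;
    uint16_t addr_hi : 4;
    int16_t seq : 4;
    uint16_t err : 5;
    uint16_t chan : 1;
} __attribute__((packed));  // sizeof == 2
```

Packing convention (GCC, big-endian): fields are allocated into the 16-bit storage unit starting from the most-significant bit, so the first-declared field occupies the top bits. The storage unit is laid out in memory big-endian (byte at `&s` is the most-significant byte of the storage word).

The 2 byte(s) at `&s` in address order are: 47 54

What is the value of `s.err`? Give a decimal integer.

10

[0]=0x47 [1]=0x54 (big-endian) → word 0x4754
lvl [15+:1] = (word>>15) & 0x1 = 0
cnt [14+:1] = (word>>14) & 0x1 = 1
addr_hi [10+:4] = (word>>10) & 0xf = 1
seq [6+:4] = (word>>6) & 0xf = 13
err [1+:5] = (word>>1) & 0x1f = 10  ←
chan [0+:1] = (word>>0) & 0x1 = 0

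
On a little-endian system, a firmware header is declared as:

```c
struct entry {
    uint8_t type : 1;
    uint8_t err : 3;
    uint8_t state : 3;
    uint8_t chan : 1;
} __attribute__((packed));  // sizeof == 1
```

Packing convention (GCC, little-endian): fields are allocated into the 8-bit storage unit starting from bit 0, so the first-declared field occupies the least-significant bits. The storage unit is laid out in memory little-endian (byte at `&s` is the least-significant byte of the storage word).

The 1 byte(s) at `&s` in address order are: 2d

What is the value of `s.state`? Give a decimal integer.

2

[0]=0x2d (little-endian) → word 0x2d
type:1 @ bit 0 → (0x2d>>0)&0x1 = 0x1
err:3 @ bit 1 → (0x2d>>1)&0x7 = 0x6
state:3 @ bit 4 → (0x2d>>4)&0x7 = 0x2  ←
chan:1 @ bit 7 → (0x2d>>7)&0x1 = 0x0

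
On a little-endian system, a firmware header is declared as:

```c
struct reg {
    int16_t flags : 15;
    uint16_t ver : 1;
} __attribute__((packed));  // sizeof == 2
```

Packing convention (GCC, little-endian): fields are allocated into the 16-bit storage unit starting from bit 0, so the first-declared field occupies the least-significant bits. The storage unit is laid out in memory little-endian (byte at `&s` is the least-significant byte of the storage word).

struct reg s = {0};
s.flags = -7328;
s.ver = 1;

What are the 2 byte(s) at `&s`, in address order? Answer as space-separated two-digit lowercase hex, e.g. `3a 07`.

60 e3

flags:15 = -7328 → 0x6360 << 0 → word 0x6360
ver:1 = 1 → 0x1 << 15 → word 0xe360
word = 0xe360 → little-endian bytes:
  [0]=0x60  [1]=0xe3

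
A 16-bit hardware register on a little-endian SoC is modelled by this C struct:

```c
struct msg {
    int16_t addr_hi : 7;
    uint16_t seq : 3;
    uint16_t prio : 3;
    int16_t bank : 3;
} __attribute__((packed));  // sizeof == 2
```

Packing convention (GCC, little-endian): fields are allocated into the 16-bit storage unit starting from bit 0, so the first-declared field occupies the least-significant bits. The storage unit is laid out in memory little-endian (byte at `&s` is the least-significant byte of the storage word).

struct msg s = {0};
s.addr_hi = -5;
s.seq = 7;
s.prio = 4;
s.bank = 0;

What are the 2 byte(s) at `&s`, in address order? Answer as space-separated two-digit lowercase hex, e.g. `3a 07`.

fb 13

addr_hi (7b) val=-5 bits=0x7b at bit 0: 0x007b
seq (3b) val=7 bits=0x7 at bit 7: 0x03fb
prio (3b) val=4 bits=0x4 at bit 10: 0x13fb
bank (3b) val=0 bits=0x0 at bit 13: 0x13fb
word = 0x13fb → little-endian bytes:
  [0]=0xfb  [1]=0x13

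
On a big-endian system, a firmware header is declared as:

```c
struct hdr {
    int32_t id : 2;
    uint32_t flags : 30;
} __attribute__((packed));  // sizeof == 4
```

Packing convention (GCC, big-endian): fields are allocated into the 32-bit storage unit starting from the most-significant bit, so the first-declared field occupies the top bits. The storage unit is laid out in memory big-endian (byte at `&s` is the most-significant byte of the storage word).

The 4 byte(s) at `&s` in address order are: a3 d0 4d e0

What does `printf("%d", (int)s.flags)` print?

600853984

[0]=0xa3 [1]=0xd0 [2]=0x4d [3]=0xe0 (big-endian) → word 0xa3d04de0
id:2 @ bit 30 → (0xa3d04de0>>30)&0x3 = 0x2
flags:30 @ bit 0 → (0xa3d04de0>>0)&0x3fffffff = 0x23d04de0  ←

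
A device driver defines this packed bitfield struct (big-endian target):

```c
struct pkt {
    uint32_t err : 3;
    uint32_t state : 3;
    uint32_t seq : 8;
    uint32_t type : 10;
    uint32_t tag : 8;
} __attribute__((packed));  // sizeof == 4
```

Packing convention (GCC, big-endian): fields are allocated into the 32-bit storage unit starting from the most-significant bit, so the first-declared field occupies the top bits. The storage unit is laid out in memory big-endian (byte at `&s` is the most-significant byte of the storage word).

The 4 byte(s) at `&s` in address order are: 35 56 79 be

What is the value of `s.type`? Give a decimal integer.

[0]=0x35 [1]=0x56 [2]=0x79 [3]=0xbe (big-endian) → word 0x355679be
err:3 @ bit 29 → (0x355679be>>29)&0x7 = 0x1
state:3 @ bit 26 → (0x355679be>>26)&0x7 = 0x5
seq:8 @ bit 18 → (0x355679be>>18)&0xff = 0x55
type:10 @ bit 8 → (0x355679be>>8)&0x3ff = 0x279  ←
tag:8 @ bit 0 → (0x355679be>>0)&0xff = 0xbe

633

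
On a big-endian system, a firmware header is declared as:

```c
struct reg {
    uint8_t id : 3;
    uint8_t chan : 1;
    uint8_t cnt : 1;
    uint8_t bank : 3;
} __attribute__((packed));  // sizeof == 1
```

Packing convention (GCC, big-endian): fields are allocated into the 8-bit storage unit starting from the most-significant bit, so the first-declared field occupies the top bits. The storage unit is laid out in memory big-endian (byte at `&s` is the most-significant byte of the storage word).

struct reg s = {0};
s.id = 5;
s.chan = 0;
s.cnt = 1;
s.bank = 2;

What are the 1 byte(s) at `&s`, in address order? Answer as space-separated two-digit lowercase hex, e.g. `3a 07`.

aa

id (3b) val=5 bits=0x5 at bit 5: 0xa0
chan (1b) val=0 bits=0x0 at bit 4: 0xa0
cnt (1b) val=1 bits=0x1 at bit 3: 0xa8
bank (3b) val=2 bits=0x2 at bit 0: 0xaa
word = 0xaa → big-endian bytes:
  [0]=0xaa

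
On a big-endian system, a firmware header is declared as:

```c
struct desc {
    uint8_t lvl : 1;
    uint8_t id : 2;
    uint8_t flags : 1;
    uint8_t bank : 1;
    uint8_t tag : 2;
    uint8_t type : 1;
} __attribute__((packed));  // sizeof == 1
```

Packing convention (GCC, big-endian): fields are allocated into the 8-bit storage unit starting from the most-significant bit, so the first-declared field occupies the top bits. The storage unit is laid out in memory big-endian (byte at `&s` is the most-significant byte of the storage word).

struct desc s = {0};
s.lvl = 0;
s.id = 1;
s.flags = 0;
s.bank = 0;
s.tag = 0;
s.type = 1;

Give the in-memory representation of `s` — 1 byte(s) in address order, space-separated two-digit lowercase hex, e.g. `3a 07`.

21

lvl:1 = 0 → 0x0 << 7 → word 0x00
id:2 = 1 → 0x1 << 5 → word 0x20
flags:1 = 0 → 0x0 << 4 → word 0x20
bank:1 = 0 → 0x0 << 3 → word 0x20
tag:2 = 0 → 0x0 << 1 → word 0x20
type:1 = 1 → 0x1 << 0 → word 0x21
word = 0x21 → big-endian bytes:
  [0]=0x21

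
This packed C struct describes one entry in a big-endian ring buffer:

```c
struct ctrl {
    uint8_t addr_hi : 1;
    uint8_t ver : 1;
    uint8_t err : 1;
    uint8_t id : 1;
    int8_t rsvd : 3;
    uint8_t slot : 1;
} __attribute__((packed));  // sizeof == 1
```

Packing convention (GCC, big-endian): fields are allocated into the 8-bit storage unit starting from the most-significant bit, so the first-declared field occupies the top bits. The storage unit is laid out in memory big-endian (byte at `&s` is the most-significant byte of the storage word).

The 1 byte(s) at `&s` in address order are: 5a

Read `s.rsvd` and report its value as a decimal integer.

[0]=0x5a (big-endian) → word 0x5a
addr_hi:1 @ bit 7 → (0x5a>>7)&0x1 = 0x0
ver:1 @ bit 6 → (0x5a>>6)&0x1 = 0x1
err:1 @ bit 5 → (0x5a>>5)&0x1 = 0x0
id:1 @ bit 4 → (0x5a>>4)&0x1 = 0x1
rsvd:3 @ bit 1 → (0x5a>>1)&0x7 = 0x5  ←
slot:1 @ bit 0 → (0x5a>>0)&0x1 = 0x0
rsvd signed 3b, MSB=1: 5 - 8 = -3

-3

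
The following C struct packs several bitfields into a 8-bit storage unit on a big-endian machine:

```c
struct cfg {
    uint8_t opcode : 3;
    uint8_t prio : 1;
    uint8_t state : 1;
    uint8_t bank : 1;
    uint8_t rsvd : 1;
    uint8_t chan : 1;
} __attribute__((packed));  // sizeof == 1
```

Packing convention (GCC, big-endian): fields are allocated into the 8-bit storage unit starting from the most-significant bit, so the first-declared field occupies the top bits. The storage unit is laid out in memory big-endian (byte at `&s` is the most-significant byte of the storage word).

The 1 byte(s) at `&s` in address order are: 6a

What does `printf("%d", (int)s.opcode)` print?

[0]=0x6a (big-endian) → word 0x6a
opcode [5+:3] = (word>>5) & 0x7 = 3  ←
prio [4+:1] = (word>>4) & 0x1 = 0
state [3+:1] = (word>>3) & 0x1 = 1
bank [2+:1] = (word>>2) & 0x1 = 0
rsvd [1+:1] = (word>>1) & 0x1 = 1
chan [0+:1] = (word>>0) & 0x1 = 0

3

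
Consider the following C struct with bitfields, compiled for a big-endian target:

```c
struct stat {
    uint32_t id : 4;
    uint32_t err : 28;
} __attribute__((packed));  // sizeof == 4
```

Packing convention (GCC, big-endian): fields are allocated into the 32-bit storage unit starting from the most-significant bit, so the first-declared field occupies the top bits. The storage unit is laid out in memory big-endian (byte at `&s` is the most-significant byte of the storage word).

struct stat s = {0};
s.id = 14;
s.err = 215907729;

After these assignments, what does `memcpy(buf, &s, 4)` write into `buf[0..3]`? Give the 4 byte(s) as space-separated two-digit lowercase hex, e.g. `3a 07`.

[28+:4] id=14 & 0xf = 0xe; word=0xe0000000
[0+:28] err=215907729 & 0xfffffff = 0xcde7d91; word=0xecde7d91
word = 0xecde7d91 → big-endian bytes:
  [0]=0xec  [1]=0xde  [2]=0x7d  [3]=0x91

ec de 7d 91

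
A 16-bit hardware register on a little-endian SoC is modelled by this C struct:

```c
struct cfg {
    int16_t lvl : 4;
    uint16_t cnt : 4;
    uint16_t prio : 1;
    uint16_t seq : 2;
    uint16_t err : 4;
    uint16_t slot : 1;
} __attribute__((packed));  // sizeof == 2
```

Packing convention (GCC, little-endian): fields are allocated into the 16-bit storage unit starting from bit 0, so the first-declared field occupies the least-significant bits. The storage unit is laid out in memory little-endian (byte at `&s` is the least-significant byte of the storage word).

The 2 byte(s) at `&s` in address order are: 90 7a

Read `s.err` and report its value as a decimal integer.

[0]=0x90 [1]=0x7a (little-endian) → word 0x7a90
lvl [0+:4] = (word>>0) & 0xf = 0
cnt [4+:4] = (word>>4) & 0xf = 9
prio [8+:1] = (word>>8) & 0x1 = 0
seq [9+:2] = (word>>9) & 0x3 = 1
err [11+:4] = (word>>11) & 0xf = 15  ←
slot [15+:1] = (word>>15) & 0x1 = 0

15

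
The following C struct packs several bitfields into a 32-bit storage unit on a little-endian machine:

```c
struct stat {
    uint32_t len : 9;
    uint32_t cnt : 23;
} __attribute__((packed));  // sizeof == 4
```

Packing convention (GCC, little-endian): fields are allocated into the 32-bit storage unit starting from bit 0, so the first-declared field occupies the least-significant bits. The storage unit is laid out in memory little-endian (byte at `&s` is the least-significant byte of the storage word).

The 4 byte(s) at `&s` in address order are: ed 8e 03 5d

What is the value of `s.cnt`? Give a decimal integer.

3047879

[0]=0xed [1]=0x8e [2]=0x03 [3]=0x5d (little-endian) → word 0x5d038eed
len:9 @ bit 0 → (0x5d038eed>>0)&0x1ff = 0xed
cnt:23 @ bit 9 → (0x5d038eed>>9)&0x7fffff = 0x2e81c7  ←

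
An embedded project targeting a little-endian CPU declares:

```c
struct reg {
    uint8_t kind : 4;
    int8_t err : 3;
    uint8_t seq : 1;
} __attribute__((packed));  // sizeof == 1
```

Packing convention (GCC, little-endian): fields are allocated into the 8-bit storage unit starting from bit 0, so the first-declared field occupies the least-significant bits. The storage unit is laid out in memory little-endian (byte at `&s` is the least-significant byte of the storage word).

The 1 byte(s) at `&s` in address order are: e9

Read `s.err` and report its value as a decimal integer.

-2

[0]=0xe9 (little-endian) → word 0xe9
kind:4 @ bit 0 → (0xe9>>0)&0xf = 0x9
err:3 @ bit 4 → (0xe9>>4)&0x7 = 0x6  ←
seq:1 @ bit 7 → (0xe9>>7)&0x1 = 0x1
err signed 3b, MSB=1: 6 - 8 = -2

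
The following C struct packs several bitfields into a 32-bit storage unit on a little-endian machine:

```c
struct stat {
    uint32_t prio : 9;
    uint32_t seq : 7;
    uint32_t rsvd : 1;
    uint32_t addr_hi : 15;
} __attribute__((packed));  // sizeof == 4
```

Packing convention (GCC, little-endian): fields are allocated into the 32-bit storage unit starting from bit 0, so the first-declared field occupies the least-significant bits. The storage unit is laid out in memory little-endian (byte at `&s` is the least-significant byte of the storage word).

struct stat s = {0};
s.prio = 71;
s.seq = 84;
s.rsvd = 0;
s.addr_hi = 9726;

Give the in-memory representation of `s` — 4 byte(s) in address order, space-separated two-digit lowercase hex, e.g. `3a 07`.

[0+:9] prio=71 & 0x1ff = 0x47; word=0x00000047
[9+:7] seq=84 & 0x7f = 0x54; word=0x0000a847
[16+:1] rsvd=0 & 0x1 = 0x0; word=0x0000a847
[17+:15] addr_hi=9726 & 0x7fff = 0x25fe; word=0x4bfca847
word = 0x4bfca847 → little-endian bytes:
  [0]=0x47  [1]=0xa8  [2]=0xfc  [3]=0x4b

47 a8 fc 4b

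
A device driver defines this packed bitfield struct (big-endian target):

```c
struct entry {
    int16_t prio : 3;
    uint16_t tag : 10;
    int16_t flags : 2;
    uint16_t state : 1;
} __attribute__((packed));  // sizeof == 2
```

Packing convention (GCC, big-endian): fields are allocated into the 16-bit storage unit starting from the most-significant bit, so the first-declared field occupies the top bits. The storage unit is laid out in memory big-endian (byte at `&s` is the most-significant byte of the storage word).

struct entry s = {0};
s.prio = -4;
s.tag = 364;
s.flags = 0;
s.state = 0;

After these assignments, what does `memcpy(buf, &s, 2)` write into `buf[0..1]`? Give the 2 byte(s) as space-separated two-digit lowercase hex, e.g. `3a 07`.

prio:3 = -4 → 0x4 << 13 → word 0x8000
tag:10 = 364 → 0x16c << 3 → word 0x8b60
flags:2 = 0 → 0x0 << 1 → word 0x8b60
state:1 = 0 → 0x0 << 0 → word 0x8b60
word = 0x8b60 → big-endian bytes:
  [0]=0x8b  [1]=0x60

8b 60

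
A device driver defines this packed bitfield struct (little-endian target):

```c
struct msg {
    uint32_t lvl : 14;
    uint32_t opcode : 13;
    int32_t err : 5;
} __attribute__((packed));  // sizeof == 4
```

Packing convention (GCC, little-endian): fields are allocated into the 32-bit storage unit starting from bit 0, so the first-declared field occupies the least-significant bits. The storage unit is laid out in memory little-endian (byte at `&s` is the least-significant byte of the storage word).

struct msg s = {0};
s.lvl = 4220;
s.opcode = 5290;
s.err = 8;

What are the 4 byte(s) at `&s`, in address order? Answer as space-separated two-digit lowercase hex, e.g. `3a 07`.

7c 90 2a 45

lvl:14 = 4220 → 0x107c << 0 → word 0x0000107c
opcode:13 = 5290 → 0x14aa << 14 → word 0x052a907c
err:5 = 8 → 0x8 << 27 → word 0x452a907c
word = 0x452a907c → little-endian bytes:
  [0]=0x7c  [1]=0x90  [2]=0x2a  [3]=0x45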